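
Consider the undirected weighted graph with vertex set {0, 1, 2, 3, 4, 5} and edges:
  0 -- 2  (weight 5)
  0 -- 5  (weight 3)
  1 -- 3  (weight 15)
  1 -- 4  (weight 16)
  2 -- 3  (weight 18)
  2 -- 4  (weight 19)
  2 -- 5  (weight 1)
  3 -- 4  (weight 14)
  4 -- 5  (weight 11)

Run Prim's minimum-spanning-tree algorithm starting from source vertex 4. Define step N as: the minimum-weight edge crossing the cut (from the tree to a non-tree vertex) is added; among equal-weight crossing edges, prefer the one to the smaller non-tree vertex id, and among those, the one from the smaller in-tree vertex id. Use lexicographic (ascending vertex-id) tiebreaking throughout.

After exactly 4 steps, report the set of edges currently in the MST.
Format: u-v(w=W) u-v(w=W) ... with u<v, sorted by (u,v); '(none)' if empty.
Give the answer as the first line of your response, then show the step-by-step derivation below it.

0-5(w=3) 2-5(w=1) 3-4(w=14) 4-5(w=11)

step 1: add edge 4-5 (w=11); MST = {4-5(w=11)}
step 2: add edge 2-5 (w=1); MST = {2-5(w=1) 4-5(w=11)}
step 3: add edge 0-5 (w=3); MST = {0-5(w=3) 2-5(w=1) 4-5(w=11)}
step 4: add edge 3-4 (w=14); MST = {0-5(w=3) 2-5(w=1) 3-4(w=14) 4-5(w=11)}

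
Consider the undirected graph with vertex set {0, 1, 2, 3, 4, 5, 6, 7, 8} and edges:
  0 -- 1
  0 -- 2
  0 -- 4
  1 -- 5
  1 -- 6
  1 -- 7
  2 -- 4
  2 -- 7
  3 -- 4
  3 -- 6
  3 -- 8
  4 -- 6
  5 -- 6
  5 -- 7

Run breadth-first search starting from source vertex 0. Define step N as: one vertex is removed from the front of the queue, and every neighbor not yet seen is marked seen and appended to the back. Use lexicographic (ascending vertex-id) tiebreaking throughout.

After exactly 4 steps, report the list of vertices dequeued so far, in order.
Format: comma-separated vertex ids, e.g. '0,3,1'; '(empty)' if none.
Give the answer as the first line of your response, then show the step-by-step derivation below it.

0,1,2,4

step 1: dequeue 0; queue=[1,2,4]; order=0
step 2: dequeue 1; queue=[2,4,5,6,7]; order=0,1
step 3: dequeue 2; queue=[4,5,6,7]; order=0,1,2
step 4: dequeue 4; queue=[5,6,7,3]; order=0,1,2,4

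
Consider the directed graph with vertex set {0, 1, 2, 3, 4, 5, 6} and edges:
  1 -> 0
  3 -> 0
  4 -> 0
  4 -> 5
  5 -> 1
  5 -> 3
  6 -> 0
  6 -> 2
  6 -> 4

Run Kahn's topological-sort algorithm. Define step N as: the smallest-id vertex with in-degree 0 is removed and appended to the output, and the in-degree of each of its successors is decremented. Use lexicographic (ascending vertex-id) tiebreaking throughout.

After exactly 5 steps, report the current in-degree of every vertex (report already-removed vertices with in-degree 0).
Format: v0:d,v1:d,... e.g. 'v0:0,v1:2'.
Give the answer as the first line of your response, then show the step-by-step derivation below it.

v0:1,v1:0,v2:0,v3:0,v4:0,v5:0,v6:0

step 1: output 6; order=[6]; indeg=(3,1,0,1,0,1,0)
step 2: output 2; order=[6,2]; indeg=(3,1,0,1,0,1,0)
step 3: output 4; order=[6,2,4]; indeg=(2,1,0,1,0,0,0)
step 4: output 5; order=[6,2,4,5]; indeg=(2,0,0,0,0,0,0)
step 5: output 1; order=[6,2,4,5,1]; indeg=(1,0,0,0,0,0,0)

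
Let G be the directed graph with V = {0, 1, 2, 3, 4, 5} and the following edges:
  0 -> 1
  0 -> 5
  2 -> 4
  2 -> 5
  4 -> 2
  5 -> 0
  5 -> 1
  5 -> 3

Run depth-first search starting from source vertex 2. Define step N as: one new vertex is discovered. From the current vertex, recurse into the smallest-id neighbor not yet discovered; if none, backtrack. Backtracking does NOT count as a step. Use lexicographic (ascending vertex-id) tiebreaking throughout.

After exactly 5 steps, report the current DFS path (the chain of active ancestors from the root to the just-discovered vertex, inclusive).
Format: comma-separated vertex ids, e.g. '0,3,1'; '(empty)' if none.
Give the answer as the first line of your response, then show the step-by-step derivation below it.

2,5,0,1

step 1: discover 2; path=2; order=2
step 2: discover 4; path=2>4; order=2,4
step 3: discover 5; path=2>5; order=2,4,5
step 4: discover 0; path=2>5>0; order=2,4,5,0
step 5: discover 1; path=2>5>0>1; order=2,4,5,0,1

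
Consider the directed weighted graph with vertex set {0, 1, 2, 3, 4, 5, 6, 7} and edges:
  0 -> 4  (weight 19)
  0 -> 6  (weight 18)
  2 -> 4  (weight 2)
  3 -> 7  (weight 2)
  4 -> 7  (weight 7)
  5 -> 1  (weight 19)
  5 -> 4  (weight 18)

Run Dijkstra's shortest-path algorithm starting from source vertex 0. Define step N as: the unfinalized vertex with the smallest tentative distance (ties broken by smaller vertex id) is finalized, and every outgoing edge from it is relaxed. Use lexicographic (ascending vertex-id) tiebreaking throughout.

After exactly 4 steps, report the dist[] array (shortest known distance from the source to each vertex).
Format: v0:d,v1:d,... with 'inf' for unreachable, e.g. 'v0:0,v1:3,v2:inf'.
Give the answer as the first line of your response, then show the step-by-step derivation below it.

v0:0,v1:inf,v2:inf,v3:inf,v4:19,v5:inf,v6:18,v7:26

step 1: dist = v0:0,v1:inf,v2:inf,v3:inf,v4:19,v5:inf,v6:18,v7:inf
step 2: dist = v0:0,v1:inf,v2:inf,v3:inf,v4:19,v5:inf,v6:18,v7:inf
step 3: dist = v0:0,v1:inf,v2:inf,v3:inf,v4:19,v5:inf,v6:18,v7:26
step 4: dist = v0:0,v1:inf,v2:inf,v3:inf,v4:19,v5:inf,v6:18,v7:26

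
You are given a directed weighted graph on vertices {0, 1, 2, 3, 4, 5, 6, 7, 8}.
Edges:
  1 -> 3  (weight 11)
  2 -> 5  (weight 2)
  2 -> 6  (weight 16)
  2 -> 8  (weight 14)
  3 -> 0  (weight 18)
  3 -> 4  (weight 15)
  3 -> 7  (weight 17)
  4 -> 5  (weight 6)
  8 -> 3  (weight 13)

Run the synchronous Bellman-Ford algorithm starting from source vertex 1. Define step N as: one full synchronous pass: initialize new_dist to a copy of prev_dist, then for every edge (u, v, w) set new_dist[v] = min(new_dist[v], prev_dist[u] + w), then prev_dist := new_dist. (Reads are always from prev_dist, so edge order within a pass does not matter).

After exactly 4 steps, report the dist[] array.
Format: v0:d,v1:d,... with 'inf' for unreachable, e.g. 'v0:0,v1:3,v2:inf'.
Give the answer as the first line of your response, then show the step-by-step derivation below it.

v0:29,v1:0,v2:inf,v3:11,v4:26,v5:32,v6:inf,v7:28,v8:inf

step 1: dist = v0:inf,v1:0,v2:inf,v3:11,v4:inf,v5:inf,v6:inf,v7:inf,v8:inf
step 2: dist = v0:29,v1:0,v2:inf,v3:11,v4:26,v5:inf,v6:inf,v7:28,v8:inf
step 3: dist = v0:29,v1:0,v2:inf,v3:11,v4:26,v5:32,v6:inf,v7:28,v8:inf
step 4: dist = v0:29,v1:0,v2:inf,v3:11,v4:26,v5:32,v6:inf,v7:28,v8:inf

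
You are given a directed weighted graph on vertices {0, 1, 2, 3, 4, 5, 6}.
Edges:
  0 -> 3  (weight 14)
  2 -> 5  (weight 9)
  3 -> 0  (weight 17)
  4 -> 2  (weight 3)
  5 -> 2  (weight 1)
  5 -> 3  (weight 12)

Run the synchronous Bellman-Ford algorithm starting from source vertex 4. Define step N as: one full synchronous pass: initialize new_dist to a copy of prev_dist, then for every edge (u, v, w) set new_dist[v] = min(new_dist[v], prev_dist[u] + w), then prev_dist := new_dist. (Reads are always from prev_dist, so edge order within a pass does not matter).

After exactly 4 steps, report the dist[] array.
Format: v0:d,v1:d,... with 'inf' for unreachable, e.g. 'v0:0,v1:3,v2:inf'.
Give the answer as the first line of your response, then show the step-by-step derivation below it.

v0:41,v1:inf,v2:3,v3:24,v4:0,v5:12,v6:inf

step 1: dist = v0:inf,v1:inf,v2:3,v3:inf,v4:0,v5:inf,v6:inf
step 2: dist = v0:inf,v1:inf,v2:3,v3:inf,v4:0,v5:12,v6:inf
step 3: dist = v0:inf,v1:inf,v2:3,v3:24,v4:0,v5:12,v6:inf
step 4: dist = v0:41,v1:inf,v2:3,v3:24,v4:0,v5:12,v6:inf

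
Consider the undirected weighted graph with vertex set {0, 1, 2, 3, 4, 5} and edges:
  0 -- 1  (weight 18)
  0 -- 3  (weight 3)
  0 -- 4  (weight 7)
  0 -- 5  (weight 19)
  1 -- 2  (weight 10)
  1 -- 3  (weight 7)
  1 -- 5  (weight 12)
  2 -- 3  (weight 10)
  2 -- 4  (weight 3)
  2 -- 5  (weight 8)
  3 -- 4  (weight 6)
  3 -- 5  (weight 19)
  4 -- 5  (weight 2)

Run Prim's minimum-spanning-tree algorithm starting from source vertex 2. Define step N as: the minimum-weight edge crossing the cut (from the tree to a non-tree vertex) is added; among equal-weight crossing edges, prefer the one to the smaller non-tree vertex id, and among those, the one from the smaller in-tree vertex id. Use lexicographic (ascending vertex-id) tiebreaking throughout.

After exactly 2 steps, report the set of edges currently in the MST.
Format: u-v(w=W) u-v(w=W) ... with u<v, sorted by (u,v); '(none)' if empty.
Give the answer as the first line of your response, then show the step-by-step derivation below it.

2-4(w=3) 4-5(w=2)

step 1: add edge 2-4 (w=3); MST = {2-4(w=3)}
step 2: add edge 4-5 (w=2); MST = {2-4(w=3) 4-5(w=2)}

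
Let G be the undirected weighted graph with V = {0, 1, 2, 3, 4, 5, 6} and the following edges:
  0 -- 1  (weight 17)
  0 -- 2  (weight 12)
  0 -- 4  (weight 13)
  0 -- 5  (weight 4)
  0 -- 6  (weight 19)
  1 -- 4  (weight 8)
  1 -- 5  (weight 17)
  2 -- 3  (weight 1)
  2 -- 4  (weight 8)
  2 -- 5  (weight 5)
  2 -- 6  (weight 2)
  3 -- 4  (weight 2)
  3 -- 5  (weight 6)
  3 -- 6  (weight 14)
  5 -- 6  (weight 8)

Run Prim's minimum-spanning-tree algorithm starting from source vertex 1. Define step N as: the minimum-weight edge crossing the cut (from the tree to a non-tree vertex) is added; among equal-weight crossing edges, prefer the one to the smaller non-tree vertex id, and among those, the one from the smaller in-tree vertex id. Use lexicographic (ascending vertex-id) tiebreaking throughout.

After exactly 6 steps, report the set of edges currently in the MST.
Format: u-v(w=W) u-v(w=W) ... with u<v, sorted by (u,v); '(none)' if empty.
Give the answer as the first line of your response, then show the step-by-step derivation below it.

0-5(w=4) 1-4(w=8) 2-3(w=1) 2-5(w=5) 2-6(w=2) 3-4(w=2)

step 1: add edge 1-4 (w=8); MST = {1-4(w=8)}
step 2: add edge 3-4 (w=2); MST = {1-4(w=8) 3-4(w=2)}
step 3: add edge 2-3 (w=1); MST = {1-4(w=8) 2-3(w=1) 3-4(w=2)}
step 4: add edge 2-6 (w=2); MST = {1-4(w=8) 2-3(w=1) 2-6(w=2) 3-4(w=2)}
step 5: add edge 2-5 (w=5); MST = {1-4(w=8) 2-3(w=1) 2-5(w=5) 2-6(w=2) 3-4(w=2)}
step 6: add edge 0-5 (w=4); MST = {0-5(w=4) 1-4(w=8) 2-3(w=1) 2-5(w=5) 2-6(w=2) 3-4(w=2)}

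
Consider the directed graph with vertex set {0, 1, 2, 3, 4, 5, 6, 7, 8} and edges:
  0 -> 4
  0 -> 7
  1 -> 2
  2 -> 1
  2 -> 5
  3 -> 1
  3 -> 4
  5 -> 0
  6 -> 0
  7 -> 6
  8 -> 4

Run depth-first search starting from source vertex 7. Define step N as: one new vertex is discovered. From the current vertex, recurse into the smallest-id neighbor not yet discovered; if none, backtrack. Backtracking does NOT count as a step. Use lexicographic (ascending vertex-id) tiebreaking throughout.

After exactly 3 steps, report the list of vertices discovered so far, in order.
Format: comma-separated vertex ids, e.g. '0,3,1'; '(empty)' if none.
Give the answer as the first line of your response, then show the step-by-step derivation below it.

7,6,0

step 1: discover 7; path=7; order=7
step 2: discover 6; path=7>6; order=7,6
step 3: discover 0; path=7>6>0; order=7,6,0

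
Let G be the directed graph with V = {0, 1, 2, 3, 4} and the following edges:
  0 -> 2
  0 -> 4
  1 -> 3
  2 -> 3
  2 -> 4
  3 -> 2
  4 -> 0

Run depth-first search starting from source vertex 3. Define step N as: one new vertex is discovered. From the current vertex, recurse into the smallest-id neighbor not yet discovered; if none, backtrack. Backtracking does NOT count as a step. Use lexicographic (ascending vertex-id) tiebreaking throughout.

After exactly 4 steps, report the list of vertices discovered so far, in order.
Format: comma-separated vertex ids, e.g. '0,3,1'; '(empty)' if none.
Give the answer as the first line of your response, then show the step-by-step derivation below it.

3,2,4,0

step 1: discover 3; path=3; order=3
step 2: discover 2; path=3>2; order=3,2
step 3: discover 4; path=3>2>4; order=3,2,4
step 4: discover 0; path=3>2>4>0; order=3,2,4,0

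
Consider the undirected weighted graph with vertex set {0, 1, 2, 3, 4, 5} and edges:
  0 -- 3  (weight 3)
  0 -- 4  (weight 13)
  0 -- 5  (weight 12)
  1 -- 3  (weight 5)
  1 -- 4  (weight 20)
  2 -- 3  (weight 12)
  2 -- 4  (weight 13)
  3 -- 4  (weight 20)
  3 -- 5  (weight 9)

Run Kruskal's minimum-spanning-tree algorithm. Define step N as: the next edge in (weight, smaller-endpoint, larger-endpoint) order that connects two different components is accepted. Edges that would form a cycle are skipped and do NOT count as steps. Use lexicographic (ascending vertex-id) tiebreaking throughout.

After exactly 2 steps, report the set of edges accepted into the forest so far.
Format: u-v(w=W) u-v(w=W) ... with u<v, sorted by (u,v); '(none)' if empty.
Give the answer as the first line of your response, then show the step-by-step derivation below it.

0-3(w=3) 1-3(w=5)

step 1: add edge 0-3 (w=3); MST = {0-3(w=3)}
step 2: add edge 1-3 (w=5); MST = {0-3(w=3) 1-3(w=5)}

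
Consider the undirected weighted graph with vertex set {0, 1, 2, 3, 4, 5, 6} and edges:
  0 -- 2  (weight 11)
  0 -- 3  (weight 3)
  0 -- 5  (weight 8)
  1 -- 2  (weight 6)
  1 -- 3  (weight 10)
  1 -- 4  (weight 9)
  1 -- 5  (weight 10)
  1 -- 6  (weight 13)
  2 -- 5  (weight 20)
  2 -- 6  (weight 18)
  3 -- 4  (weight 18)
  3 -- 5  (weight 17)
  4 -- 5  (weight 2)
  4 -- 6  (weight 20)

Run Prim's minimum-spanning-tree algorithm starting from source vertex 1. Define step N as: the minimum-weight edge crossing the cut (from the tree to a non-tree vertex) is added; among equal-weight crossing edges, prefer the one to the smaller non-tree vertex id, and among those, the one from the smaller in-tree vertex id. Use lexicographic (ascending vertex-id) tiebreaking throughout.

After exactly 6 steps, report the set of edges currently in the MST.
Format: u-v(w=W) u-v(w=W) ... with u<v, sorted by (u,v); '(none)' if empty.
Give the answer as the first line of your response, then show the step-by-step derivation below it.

0-3(w=3) 0-5(w=8) 1-2(w=6) 1-4(w=9) 1-6(w=13) 4-5(w=2)

step 1: add edge 1-2 (w=6); MST = {1-2(w=6)}
step 2: add edge 1-4 (w=9); MST = {1-2(w=6) 1-4(w=9)}
step 3: add edge 4-5 (w=2); MST = {1-2(w=6) 1-4(w=9) 4-5(w=2)}
step 4: add edge 0-5 (w=8); MST = {0-5(w=8) 1-2(w=6) 1-4(w=9) 4-5(w=2)}
step 5: add edge 0-3 (w=3); MST = {0-3(w=3) 0-5(w=8) 1-2(w=6) 1-4(w=9) 4-5(w=2)}
step 6: add edge 1-6 (w=13); MST = {0-3(w=3) 0-5(w=8) 1-2(w=6) 1-4(w=9) 1-6(w=13) 4-5(w=2)}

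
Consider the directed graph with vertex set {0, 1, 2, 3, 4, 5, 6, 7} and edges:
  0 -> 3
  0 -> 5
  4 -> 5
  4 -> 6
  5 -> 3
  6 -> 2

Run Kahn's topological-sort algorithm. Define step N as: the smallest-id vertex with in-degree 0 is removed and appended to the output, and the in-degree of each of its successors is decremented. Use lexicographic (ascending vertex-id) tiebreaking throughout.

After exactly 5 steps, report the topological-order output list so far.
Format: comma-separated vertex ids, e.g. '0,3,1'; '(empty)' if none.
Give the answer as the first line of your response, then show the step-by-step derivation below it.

0,1,4,5,3

step 1: output 0; order=[0]; indeg=(0,0,1,1,0,1,1,0)
step 2: output 1; order=[0,1]; indeg=(0,0,1,1,0,1,1,0)
step 3: output 4; order=[0,1,4]; indeg=(0,0,1,1,0,0,0,0)
step 4: output 5; order=[0,1,4,5]; indeg=(0,0,1,0,0,0,0,0)
step 5: output 3; order=[0,1,4,5,3]; indeg=(0,0,1,0,0,0,0,0)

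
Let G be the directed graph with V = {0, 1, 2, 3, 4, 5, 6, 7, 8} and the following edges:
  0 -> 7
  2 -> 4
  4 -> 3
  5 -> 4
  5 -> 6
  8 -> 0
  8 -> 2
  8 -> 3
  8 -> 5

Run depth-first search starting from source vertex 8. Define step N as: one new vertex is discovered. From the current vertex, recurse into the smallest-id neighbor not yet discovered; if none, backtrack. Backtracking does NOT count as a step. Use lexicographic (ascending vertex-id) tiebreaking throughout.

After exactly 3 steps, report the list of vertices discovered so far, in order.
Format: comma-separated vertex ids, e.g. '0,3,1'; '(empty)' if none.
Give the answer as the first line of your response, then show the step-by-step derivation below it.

8,0,7

step 1: discover 8; path=8; order=8
step 2: discover 0; path=8>0; order=8,0
step 3: discover 7; path=8>0>7; order=8,0,7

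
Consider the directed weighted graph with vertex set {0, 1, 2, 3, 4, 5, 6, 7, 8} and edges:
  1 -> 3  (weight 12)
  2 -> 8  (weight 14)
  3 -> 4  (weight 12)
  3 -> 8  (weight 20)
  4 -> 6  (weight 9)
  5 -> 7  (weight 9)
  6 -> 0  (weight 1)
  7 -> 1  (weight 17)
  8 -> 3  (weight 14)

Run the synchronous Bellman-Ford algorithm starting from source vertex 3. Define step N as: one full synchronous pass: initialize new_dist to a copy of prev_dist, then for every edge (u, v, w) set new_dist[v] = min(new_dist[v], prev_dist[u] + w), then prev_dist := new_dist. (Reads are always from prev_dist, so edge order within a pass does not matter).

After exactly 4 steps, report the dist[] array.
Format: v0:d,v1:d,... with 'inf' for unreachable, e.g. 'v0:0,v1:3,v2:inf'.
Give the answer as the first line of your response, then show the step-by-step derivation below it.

v0:22,v1:inf,v2:inf,v3:0,v4:12,v5:inf,v6:21,v7:inf,v8:20

step 1: dist = v0:inf,v1:inf,v2:inf,v3:0,v4:12,v5:inf,v6:inf,v7:inf,v8:20
step 2: dist = v0:inf,v1:inf,v2:inf,v3:0,v4:12,v5:inf,v6:21,v7:inf,v8:20
step 3: dist = v0:22,v1:inf,v2:inf,v3:0,v4:12,v5:inf,v6:21,v7:inf,v8:20
step 4: dist = v0:22,v1:inf,v2:inf,v3:0,v4:12,v5:inf,v6:21,v7:inf,v8:20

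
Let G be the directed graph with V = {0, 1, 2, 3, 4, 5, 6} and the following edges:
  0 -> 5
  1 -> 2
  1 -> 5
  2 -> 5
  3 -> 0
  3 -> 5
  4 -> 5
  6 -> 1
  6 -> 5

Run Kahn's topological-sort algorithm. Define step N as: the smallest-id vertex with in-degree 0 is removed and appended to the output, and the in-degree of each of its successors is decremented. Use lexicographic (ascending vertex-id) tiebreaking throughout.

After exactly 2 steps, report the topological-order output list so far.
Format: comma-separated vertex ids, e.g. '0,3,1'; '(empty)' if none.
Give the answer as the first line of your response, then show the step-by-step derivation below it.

3,0

step 1: output 3; order=[3]; indeg=(0,1,1,0,0,5,0)
step 2: output 0; order=[3,0]; indeg=(0,1,1,0,0,4,0)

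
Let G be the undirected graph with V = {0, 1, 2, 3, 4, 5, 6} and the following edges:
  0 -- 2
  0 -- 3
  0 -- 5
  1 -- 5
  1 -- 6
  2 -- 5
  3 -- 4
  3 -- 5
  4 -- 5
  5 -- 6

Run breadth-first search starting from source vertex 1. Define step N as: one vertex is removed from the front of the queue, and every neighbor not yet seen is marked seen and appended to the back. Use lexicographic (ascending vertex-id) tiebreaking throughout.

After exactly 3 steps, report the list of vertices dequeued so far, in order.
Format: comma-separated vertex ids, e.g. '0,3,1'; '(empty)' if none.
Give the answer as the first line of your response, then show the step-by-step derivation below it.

1,5,6

step 1: dequeue 1; queue=[5,6]; order=1
step 2: dequeue 5; queue=[6,0,2,3,4]; order=1,5
step 3: dequeue 6; queue=[0,2,3,4]; order=1,5,6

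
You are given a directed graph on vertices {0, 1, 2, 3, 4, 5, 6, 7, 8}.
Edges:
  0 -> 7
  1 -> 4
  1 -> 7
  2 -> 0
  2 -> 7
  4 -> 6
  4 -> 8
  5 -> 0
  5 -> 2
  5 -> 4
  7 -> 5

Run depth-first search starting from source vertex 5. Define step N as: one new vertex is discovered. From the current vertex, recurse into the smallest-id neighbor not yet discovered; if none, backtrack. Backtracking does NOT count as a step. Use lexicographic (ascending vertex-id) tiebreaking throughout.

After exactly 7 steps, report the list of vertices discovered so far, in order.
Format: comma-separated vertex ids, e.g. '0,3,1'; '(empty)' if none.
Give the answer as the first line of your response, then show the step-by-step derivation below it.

5,0,7,2,4,6,8

step 1: discover 5; path=5; order=5
step 2: discover 0; path=5>0; order=5,0
step 3: discover 7; path=5>0>7; order=5,0,7
step 4: discover 2; path=5>2; order=5,0,7,2
step 5: discover 4; path=5>4; order=5,0,7,2,4
step 6: discover 6; path=5>4>6; order=5,0,7,2,4,6
step 7: discover 8; path=5>4>8; order=5,0,7,2,4,6,8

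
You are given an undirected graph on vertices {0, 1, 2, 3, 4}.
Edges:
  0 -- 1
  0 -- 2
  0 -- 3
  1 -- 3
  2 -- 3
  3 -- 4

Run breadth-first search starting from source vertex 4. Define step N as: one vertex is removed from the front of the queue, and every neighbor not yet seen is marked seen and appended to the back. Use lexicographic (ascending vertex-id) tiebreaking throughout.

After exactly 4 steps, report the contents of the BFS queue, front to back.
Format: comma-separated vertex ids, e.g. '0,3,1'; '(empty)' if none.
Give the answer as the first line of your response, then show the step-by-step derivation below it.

2

step 1: dequeue 4; queue=[3]; order=4
step 2: dequeue 3; queue=[0,1,2]; order=4,3
step 3: dequeue 0; queue=[1,2]; order=4,3,0
step 4: dequeue 1; queue=[2]; order=4,3,0,1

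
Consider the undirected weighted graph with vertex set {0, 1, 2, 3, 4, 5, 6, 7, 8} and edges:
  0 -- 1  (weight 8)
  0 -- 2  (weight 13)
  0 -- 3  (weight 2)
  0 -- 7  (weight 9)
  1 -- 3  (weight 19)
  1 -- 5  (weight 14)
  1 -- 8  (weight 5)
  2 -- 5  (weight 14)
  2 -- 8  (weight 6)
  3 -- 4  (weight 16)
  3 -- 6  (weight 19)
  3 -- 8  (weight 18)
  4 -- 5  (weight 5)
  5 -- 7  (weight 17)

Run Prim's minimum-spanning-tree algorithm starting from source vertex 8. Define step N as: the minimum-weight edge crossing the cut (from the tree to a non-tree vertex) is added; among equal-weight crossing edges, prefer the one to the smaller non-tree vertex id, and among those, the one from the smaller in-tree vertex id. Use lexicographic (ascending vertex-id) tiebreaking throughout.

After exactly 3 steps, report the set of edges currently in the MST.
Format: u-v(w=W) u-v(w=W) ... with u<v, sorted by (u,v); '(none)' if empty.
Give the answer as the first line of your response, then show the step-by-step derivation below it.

0-1(w=8) 1-8(w=5) 2-8(w=6)

step 1: add edge 1-8 (w=5); MST = {1-8(w=5)}
step 2: add edge 2-8 (w=6); MST = {1-8(w=5) 2-8(w=6)}
step 3: add edge 0-1 (w=8); MST = {0-1(w=8) 1-8(w=5) 2-8(w=6)}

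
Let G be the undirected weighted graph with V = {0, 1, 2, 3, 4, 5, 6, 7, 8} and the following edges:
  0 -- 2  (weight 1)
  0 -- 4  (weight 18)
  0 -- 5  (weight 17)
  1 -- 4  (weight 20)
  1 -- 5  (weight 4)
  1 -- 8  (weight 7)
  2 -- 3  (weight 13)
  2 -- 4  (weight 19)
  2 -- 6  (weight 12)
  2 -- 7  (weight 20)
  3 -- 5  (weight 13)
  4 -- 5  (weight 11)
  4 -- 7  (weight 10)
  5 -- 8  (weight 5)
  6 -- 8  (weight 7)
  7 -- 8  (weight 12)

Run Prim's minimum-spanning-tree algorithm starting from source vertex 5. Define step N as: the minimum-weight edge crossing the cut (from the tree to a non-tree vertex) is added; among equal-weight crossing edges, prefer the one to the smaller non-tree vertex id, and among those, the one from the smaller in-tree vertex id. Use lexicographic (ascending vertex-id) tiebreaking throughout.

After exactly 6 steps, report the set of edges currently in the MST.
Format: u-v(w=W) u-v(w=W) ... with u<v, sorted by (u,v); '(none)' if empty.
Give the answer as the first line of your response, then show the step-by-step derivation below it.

1-5(w=4) 2-6(w=12) 4-5(w=11) 4-7(w=10) 5-8(w=5) 6-8(w=7)

step 1: add edge 1-5 (w=4); MST = {1-5(w=4)}
step 2: add edge 5-8 (w=5); MST = {1-5(w=4) 5-8(w=5)}
step 3: add edge 6-8 (w=7); MST = {1-5(w=4) 5-8(w=5) 6-8(w=7)}
step 4: add edge 4-5 (w=11); MST = {1-5(w=4) 4-5(w=11) 5-8(w=5) 6-8(w=7)}
step 5: add edge 4-7 (w=10); MST = {1-5(w=4) 4-5(w=11) 4-7(w=10) 5-8(w=5) 6-8(w=7)}
step 6: add edge 2-6 (w=12); MST = {1-5(w=4) 2-6(w=12) 4-5(w=11) 4-7(w=10) 5-8(w=5) 6-8(w=7)}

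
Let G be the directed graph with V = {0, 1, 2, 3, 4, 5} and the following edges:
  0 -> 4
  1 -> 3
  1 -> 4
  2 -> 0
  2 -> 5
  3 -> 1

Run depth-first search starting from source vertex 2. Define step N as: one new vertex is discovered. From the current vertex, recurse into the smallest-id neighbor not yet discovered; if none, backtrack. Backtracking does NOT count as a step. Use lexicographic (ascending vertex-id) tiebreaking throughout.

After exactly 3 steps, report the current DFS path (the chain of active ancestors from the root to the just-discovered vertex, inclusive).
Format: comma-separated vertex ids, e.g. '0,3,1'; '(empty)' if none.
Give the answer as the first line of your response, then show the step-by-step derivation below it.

2,0,4

step 1: discover 2; path=2; order=2
step 2: discover 0; path=2>0; order=2,0
step 3: discover 4; path=2>0>4; order=2,0,4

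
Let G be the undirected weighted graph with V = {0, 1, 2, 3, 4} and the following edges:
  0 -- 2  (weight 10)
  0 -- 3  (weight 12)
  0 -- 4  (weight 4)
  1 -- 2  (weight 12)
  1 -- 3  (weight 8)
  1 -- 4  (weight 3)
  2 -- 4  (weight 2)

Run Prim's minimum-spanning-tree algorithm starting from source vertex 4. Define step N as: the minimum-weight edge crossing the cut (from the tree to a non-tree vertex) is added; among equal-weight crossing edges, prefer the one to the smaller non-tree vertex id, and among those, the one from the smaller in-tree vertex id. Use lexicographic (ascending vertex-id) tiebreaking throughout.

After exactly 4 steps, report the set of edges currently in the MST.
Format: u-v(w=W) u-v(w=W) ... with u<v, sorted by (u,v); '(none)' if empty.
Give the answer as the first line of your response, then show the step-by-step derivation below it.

0-4(w=4) 1-3(w=8) 1-4(w=3) 2-4(w=2)

step 1: add edge 2-4 (w=2); MST = {2-4(w=2)}
step 2: add edge 1-4 (w=3); MST = {1-4(w=3) 2-4(w=2)}
step 3: add edge 0-4 (w=4); MST = {0-4(w=4) 1-4(w=3) 2-4(w=2)}
step 4: add edge 1-3 (w=8); MST = {0-4(w=4) 1-3(w=8) 1-4(w=3) 2-4(w=2)}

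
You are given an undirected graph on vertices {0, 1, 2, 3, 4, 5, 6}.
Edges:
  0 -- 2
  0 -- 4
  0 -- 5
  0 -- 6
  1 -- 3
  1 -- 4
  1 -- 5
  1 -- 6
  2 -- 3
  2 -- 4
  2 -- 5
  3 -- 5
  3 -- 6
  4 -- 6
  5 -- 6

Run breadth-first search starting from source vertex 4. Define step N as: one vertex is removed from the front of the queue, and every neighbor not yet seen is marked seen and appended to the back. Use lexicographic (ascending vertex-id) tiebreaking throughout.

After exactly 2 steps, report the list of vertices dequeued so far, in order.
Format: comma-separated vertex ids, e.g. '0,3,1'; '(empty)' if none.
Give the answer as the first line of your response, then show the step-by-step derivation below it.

4,0

step 1: dequeue 4; queue=[0,1,2,6]; order=4
step 2: dequeue 0; queue=[1,2,6,5]; order=4,0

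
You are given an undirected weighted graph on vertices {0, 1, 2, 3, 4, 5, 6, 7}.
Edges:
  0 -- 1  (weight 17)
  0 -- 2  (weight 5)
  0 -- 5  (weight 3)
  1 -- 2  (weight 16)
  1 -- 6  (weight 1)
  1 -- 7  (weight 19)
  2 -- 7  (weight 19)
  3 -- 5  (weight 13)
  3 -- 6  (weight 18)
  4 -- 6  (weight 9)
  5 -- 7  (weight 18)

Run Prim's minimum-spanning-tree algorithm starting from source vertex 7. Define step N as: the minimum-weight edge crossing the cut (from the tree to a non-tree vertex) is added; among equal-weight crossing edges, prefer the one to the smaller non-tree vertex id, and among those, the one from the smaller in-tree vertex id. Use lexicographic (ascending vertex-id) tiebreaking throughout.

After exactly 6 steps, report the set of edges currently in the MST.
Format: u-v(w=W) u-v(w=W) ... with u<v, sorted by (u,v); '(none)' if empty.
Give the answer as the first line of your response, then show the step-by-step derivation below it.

0-2(w=5) 0-5(w=3) 1-2(w=16) 1-6(w=1) 3-5(w=13) 5-7(w=18)

step 1: add edge 5-7 (w=18); MST = {5-7(w=18)}
step 2: add edge 0-5 (w=3); MST = {0-5(w=3) 5-7(w=18)}
step 3: add edge 0-2 (w=5); MST = {0-2(w=5) 0-5(w=3) 5-7(w=18)}
step 4: add edge 3-5 (w=13); MST = {0-2(w=5) 0-5(w=3) 3-5(w=13) 5-7(w=18)}
step 5: add edge 1-2 (w=16); MST = {0-2(w=5) 0-5(w=3) 1-2(w=16) 3-5(w=13) 5-7(w=18)}
step 6: add edge 1-6 (w=1); MST = {0-2(w=5) 0-5(w=3) 1-2(w=16) 1-6(w=1) 3-5(w=13) 5-7(w=18)}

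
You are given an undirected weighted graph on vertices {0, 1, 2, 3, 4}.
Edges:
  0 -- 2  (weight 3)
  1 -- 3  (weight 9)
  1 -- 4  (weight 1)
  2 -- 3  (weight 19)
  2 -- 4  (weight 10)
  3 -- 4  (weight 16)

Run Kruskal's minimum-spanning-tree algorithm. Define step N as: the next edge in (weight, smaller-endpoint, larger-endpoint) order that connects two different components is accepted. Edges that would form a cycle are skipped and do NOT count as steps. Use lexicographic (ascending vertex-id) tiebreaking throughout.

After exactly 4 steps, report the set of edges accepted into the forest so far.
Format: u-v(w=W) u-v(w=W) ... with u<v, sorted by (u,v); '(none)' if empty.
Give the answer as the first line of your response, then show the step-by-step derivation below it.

0-2(w=3) 1-3(w=9) 1-4(w=1) 2-4(w=10)

step 1: add edge 1-4 (w=1); MST = {1-4(w=1)}
step 2: add edge 0-2 (w=3); MST = {0-2(w=3) 1-4(w=1)}
step 3: add edge 1-3 (w=9); MST = {0-2(w=3) 1-3(w=9) 1-4(w=1)}
step 4: add edge 2-4 (w=10); MST = {0-2(w=3) 1-3(w=9) 1-4(w=1) 2-4(w=10)}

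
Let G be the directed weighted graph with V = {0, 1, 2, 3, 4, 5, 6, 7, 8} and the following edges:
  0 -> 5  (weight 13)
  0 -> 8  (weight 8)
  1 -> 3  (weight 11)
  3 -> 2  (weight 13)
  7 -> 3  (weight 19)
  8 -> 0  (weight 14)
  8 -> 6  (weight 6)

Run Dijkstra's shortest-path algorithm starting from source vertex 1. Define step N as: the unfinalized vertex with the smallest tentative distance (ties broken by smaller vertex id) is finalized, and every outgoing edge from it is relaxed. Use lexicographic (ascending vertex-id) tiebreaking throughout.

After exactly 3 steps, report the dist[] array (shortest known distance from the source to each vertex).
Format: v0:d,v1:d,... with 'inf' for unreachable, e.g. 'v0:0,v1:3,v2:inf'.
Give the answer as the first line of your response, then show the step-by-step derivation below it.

v0:inf,v1:0,v2:24,v3:11,v4:inf,v5:inf,v6:inf,v7:inf,v8:inf

step 1: dist = v0:inf,v1:0,v2:inf,v3:11,v4:inf,v5:inf,v6:inf,v7:inf,v8:inf
step 2: dist = v0:inf,v1:0,v2:24,v3:11,v4:inf,v5:inf,v6:inf,v7:inf,v8:inf
step 3: dist = v0:inf,v1:0,v2:24,v3:11,v4:inf,v5:inf,v6:inf,v7:inf,v8:inf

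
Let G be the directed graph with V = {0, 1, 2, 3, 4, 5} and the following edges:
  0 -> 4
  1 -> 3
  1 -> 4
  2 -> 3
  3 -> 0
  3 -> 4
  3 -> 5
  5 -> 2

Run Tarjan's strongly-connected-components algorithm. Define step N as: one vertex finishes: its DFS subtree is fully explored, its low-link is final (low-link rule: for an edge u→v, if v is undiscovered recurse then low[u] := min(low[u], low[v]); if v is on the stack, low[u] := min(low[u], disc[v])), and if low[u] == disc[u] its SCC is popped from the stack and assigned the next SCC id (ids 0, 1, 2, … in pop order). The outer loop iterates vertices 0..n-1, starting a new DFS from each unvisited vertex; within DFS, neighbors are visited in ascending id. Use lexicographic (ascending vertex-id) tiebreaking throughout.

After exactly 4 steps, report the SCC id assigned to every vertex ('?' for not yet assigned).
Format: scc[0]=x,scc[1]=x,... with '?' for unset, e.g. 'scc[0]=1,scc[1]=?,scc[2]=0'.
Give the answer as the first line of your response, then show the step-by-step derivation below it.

scc[0]=1,scc[1]=?,scc[2]=?,scc[3]=?,scc[4]=0,scc[5]=?

step 1: low=(low[0]=0,low[1]=?,low[2]=?,low[3]=?,low[4]=1,low[5]=?); scc=(scc[0]=?,scc[1]=?,scc[2]=?,scc[3]=?,scc[4]=0,scc[5]=?)
step 2: low=(low[0]=0,low[1]=?,low[2]=?,low[3]=?,low[4]=1,low[5]=?); scc=(scc[0]=1,scc[1]=?,scc[2]=?,scc[3]=?,scc[4]=0,scc[5]=?)
step 3: low=(low[0]=0,low[1]=2,low[2]=3,low[3]=3,low[4]=1,low[5]=4); scc=(scc[0]=1,scc[1]=?,scc[2]=?,scc[3]=?,scc[4]=0,scc[5]=?)
step 4: low=(low[0]=0,low[1]=2,low[2]=3,low[3]=3,low[4]=1,low[5]=3); scc=(scc[0]=1,scc[1]=?,scc[2]=?,scc[3]=?,scc[4]=0,scc[5]=?)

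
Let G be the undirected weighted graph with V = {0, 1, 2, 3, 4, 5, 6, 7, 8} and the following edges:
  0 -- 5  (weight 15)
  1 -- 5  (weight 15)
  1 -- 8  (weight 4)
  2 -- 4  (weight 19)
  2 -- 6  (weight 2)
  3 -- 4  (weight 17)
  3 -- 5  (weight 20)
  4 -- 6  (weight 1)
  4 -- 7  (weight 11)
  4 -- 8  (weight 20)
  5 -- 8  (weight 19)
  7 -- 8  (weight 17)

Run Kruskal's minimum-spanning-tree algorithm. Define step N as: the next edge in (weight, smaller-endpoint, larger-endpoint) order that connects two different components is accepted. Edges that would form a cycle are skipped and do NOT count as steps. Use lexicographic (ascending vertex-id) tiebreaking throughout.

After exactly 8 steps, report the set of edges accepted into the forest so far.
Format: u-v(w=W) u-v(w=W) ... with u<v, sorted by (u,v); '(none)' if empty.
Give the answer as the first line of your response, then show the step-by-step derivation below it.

0-5(w=15) 1-5(w=15) 1-8(w=4) 2-6(w=2) 3-4(w=17) 4-6(w=1) 4-7(w=11) 7-8(w=17)

step 1: add edge 4-6 (w=1); MST = {4-6(w=1)}
step 2: add edge 2-6 (w=2); MST = {2-6(w=2) 4-6(w=1)}
step 3: add edge 1-8 (w=4); MST = {1-8(w=4) 2-6(w=2) 4-6(w=1)}
step 4: add edge 4-7 (w=11); MST = {1-8(w=4) 2-6(w=2) 4-6(w=1) 4-7(w=11)}
step 5: add edge 0-5 (w=15); MST = {0-5(w=15) 1-8(w=4) 2-6(w=2) 4-6(w=1) 4-7(w=11)}
step 6: add edge 1-5 (w=15); MST = {0-5(w=15) 1-5(w=15) 1-8(w=4) 2-6(w=2) 4-6(w=1) 4-7(w=11)}
step 7: add edge 3-4 (w=17); MST = {0-5(w=15) 1-5(w=15) 1-8(w=4) 2-6(w=2) 3-4(w=17) 4-6(w=1) 4-7(w=11)}
step 8: add edge 7-8 (w=17); MST = {0-5(w=15) 1-5(w=15) 1-8(w=4) 2-6(w=2) 3-4(w=17) 4-6(w=1) 4-7(w=11) 7-8(w=17)}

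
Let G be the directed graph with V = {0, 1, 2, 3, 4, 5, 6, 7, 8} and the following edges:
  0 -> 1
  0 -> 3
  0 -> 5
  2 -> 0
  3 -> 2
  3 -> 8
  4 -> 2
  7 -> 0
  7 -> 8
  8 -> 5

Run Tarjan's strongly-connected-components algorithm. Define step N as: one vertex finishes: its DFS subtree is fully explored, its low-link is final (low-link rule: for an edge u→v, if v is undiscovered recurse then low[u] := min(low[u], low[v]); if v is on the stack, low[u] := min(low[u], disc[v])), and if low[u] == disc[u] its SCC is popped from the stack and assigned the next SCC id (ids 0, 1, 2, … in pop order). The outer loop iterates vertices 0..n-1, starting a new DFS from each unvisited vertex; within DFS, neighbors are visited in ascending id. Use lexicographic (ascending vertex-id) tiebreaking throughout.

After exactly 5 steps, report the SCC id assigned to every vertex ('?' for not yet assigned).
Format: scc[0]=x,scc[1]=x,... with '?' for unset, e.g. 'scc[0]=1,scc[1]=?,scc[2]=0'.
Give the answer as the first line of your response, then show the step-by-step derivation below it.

scc[0]=?,scc[1]=0,scc[2]=?,scc[3]=?,scc[4]=?,scc[5]=1,scc[6]=?,scc[7]=?,scc[8]=2

step 1: low=(low[0]=0,low[1]=1,low[2]=?,low[3]=?,low[4]=?,low[5]=?,low[6]=?,low[7]=?,low[8]=?); scc=(scc[0]=?,scc[1]=0,scc[2]=?,scc[3]=?,scc[4]=?,scc[5]=?,scc[6]=?,scc[7]=?,scc[8]=?)
step 2: low=(low[0]=0,low[1]=1,low[2]=0,low[3]=2,low[4]=?,low[5]=?,low[6]=?,low[7]=?,low[8]=?); scc=(scc[0]=?,scc[1]=0,scc[2]=?,scc[3]=?,scc[4]=?,scc[5]=?,scc[6]=?,scc[7]=?,scc[8]=?)
step 3: low=(low[0]=0,low[1]=1,low[2]=0,low[3]=0,low[4]=?,low[5]=5,low[6]=?,low[7]=?,low[8]=4); scc=(scc[0]=?,scc[1]=0,scc[2]=?,scc[3]=?,scc[4]=?,scc[5]=1,scc[6]=?,scc[7]=?,scc[8]=?)
step 4: low=(low[0]=0,low[1]=1,low[2]=0,low[3]=0,low[4]=?,low[5]=5,low[6]=?,low[7]=?,low[8]=4); scc=(scc[0]=?,scc[1]=0,scc[2]=?,scc[3]=?,scc[4]=?,scc[5]=1,scc[6]=?,scc[7]=?,scc[8]=2)
step 5: low=(low[0]=0,low[1]=1,low[2]=0,low[3]=0,low[4]=?,low[5]=5,low[6]=?,low[7]=?,low[8]=4); scc=(scc[0]=?,scc[1]=0,scc[2]=?,scc[3]=?,scc[4]=?,scc[5]=1,scc[6]=?,scc[7]=?,scc[8]=2)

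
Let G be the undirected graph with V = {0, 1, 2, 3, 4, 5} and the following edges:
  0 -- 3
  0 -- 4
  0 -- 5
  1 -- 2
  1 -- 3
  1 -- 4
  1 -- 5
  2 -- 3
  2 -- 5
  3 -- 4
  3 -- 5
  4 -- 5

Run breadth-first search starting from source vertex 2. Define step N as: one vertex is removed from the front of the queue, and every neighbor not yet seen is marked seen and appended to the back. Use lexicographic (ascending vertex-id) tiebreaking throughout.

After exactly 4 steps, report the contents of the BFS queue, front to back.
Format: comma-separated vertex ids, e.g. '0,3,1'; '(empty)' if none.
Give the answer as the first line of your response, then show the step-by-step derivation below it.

4,0

step 1: dequeue 2; queue=[1,3,5]; order=2
step 2: dequeue 1; queue=[3,5,4]; order=2,1
step 3: dequeue 3; queue=[5,4,0]; order=2,1,3
step 4: dequeue 5; queue=[4,0]; order=2,1,3,5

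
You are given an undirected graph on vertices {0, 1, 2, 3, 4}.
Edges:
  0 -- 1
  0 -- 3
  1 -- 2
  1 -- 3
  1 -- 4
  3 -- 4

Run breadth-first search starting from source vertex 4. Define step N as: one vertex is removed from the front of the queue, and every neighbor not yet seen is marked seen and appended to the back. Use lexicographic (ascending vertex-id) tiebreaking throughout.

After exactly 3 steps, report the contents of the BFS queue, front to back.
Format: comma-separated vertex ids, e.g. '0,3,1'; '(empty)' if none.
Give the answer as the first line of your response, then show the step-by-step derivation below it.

0,2

step 1: dequeue 4; queue=[1,3]; order=4
step 2: dequeue 1; queue=[3,0,2]; order=4,1
step 3: dequeue 3; queue=[0,2]; order=4,1,3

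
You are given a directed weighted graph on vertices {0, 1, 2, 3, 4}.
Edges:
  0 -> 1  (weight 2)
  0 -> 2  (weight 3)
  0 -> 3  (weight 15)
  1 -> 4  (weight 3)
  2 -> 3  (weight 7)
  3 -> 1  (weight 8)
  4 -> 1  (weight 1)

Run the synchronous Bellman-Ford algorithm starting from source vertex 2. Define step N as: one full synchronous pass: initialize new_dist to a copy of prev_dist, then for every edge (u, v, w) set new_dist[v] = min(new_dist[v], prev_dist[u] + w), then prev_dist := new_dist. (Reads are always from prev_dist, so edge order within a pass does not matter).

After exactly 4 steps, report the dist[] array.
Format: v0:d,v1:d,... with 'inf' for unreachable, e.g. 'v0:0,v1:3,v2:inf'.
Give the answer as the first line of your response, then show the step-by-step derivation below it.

v0:inf,v1:15,v2:0,v3:7,v4:18

step 1: dist = v0:inf,v1:inf,v2:0,v3:7,v4:inf
step 2: dist = v0:inf,v1:15,v2:0,v3:7,v4:inf
step 3: dist = v0:inf,v1:15,v2:0,v3:7,v4:18
step 4: dist = v0:inf,v1:15,v2:0,v3:7,v4:18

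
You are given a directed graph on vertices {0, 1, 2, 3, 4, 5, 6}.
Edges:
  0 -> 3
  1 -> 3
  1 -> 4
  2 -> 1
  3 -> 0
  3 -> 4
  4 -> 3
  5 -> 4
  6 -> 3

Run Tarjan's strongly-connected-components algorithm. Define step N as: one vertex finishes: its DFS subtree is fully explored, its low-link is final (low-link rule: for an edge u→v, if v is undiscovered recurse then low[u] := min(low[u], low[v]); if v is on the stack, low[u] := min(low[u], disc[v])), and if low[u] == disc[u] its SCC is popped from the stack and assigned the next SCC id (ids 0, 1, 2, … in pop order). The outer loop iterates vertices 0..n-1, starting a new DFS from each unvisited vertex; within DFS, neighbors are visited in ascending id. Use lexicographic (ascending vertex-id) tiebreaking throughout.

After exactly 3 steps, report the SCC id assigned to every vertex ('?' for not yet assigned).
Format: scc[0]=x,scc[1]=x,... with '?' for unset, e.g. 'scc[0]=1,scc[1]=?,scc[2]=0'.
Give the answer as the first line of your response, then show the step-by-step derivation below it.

scc[0]=0,scc[1]=?,scc[2]=?,scc[3]=0,scc[4]=0,scc[5]=?,scc[6]=?

step 1: low=(low[0]=0,low[1]=?,low[2]=?,low[3]=0,low[4]=1,low[5]=?,low[6]=?); scc=(scc[0]=?,scc[1]=?,scc[2]=?,scc[3]=?,scc[4]=?,scc[5]=?,scc[6]=?)
step 2: low=(low[0]=0,low[1]=?,low[2]=?,low[3]=0,low[4]=1,low[5]=?,low[6]=?); scc=(scc[0]=?,scc[1]=?,scc[2]=?,scc[3]=?,scc[4]=?,scc[5]=?,scc[6]=?)
step 3: low=(low[0]=0,low[1]=?,low[2]=?,low[3]=0,low[4]=1,low[5]=?,low[6]=?); scc=(scc[0]=0,scc[1]=?,scc[2]=?,scc[3]=0,scc[4]=0,scc[5]=?,scc[6]=?)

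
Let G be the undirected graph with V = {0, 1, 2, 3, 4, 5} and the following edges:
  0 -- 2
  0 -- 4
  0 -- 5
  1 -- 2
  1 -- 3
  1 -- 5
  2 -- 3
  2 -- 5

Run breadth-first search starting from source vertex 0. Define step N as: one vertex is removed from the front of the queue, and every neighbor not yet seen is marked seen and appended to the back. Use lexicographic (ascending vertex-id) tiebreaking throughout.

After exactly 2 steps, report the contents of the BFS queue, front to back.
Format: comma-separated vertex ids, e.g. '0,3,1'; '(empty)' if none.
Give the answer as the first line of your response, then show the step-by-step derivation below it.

4,5,1,3

step 1: dequeue 0; queue=[2,4,5]; order=0
step 2: dequeue 2; queue=[4,5,1,3]; order=0,2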